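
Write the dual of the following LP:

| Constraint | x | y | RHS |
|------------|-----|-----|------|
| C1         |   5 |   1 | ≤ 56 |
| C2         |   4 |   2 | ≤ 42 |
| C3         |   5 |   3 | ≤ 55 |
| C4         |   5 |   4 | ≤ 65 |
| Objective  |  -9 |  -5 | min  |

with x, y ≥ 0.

Primal min cᵀx s.t. Ax ≤ b, x ≥ 0  →  Dual max −bᵀy s.t. Aᵀy ≥ −c, y ≥ 0.

Maximize: z = -56y1 - 42y2 - 55y3 - 65y4

Subject to:
  5y1 + 4y2 + 5y3 + 5y4 ≥ 9
  y1 + 2y2 + 3y3 + 4y4 ≥ 5
  y1, y2, y3, y4 ≥ 0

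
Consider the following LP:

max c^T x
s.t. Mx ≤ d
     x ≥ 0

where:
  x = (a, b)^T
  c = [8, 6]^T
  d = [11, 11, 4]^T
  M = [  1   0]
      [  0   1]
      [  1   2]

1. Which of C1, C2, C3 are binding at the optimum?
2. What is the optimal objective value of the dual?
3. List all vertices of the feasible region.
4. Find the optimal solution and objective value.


1. C3
2. 32
3. (0, 0), (4, 0), (0, 2)
4. a = 4, b = 0, z = 32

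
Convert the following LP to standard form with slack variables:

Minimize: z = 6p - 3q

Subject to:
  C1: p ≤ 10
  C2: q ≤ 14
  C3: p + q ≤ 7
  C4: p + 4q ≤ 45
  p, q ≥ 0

min z = 6p - 3q

s.t.
  p + s1 = 10
  q + s2 = 14
  p + q + s3 = 7
  p + 4q + s4 = 45
  p, q, s1, s2, s3, s4 ≥ 0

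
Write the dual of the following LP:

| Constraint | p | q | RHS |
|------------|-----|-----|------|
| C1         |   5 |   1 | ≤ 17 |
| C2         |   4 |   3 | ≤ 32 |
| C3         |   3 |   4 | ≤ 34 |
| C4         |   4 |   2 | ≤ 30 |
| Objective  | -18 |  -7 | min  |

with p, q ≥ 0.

Primal min cᵀx s.t. Ax ≤ b, x ≥ 0  →  Dual max −bᵀy s.t. Aᵀy ≥ −c, y ≥ 0.

Maximize: z = -17y1 - 32y2 - 34y3 - 30y4

Subject to:
  5y1 + 4y2 + 3y3 + 4y4 ≥ 18
  y1 + 3y2 + 4y3 + 2y4 ≥ 7
  y1, y2, y3, y4 ≥ 0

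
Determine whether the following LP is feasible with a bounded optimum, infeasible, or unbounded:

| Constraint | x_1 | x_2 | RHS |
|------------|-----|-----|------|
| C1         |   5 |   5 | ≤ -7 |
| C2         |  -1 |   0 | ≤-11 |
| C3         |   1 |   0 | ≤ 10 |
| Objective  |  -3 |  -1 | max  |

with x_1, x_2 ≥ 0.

Infeasible (no feasible solution exists)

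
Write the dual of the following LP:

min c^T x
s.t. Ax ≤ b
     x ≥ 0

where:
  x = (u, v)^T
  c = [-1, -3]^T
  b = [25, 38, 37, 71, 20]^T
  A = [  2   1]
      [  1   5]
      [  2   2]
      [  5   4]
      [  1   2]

Primal min cᵀx s.t. Ax ≤ b, x ≥ 0  →  Dual max −bᵀy s.t. Aᵀy ≥ −c, y ≥ 0.

Maximize: z = -25y1 - 38y2 - 37y3 - 71y4 - 20y5

Subject to:
  2y1 + y2 + 2y3 + 5y4 + y5 ≥ 1
  y1 + 5y2 + 2y3 + 4y4 + 2y5 ≥ 3
  y1, y2, y3, y4, y5 ≥ 0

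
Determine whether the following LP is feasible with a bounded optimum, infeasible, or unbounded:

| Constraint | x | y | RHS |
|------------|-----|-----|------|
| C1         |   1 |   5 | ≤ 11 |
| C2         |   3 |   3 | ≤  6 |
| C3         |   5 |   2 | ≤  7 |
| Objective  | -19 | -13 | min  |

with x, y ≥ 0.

Feasible with a bounded optimal solution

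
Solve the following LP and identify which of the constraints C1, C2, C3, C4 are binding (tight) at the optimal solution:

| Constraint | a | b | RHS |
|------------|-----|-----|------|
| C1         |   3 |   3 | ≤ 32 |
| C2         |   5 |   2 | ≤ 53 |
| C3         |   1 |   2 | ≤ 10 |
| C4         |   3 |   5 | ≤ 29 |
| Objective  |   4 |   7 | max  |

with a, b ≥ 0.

At a = 8, b = 1, compute slack b - a·x for each constraint:
  C1: 32 − 27 = 5  (slack)
  C2: 53 − 42 = 11  (slack)
  C3: 10 − 10 = 0  (binding)
  C4: 29 − 29 = 0  (binding)

Optimal: a = 8, b = 1
Binding: C3, C4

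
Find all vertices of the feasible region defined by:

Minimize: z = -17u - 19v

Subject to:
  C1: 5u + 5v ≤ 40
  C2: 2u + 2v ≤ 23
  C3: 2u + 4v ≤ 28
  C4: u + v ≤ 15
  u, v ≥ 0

(0, 0), (8, 0), (2, 6), (0, 7)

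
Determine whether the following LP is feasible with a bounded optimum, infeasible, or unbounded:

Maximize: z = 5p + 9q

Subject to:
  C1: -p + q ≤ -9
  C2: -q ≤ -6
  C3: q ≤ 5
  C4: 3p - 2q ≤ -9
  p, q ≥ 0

Infeasible (no feasible solution exists)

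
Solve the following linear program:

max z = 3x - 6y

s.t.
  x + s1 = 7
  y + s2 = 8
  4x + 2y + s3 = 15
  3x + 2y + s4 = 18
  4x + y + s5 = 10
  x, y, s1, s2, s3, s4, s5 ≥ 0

Evaluate the objective at each vertex of the feasible region:
  z(0, 0) = 0
  z(2.5, 0) = 7.5  ←
  z(1.25, 5) = -26.25
  z(0, 7.5) = -45
The maximum is at x = 2.5, y = 0.

x = 2.5, y = 0, z = 7.5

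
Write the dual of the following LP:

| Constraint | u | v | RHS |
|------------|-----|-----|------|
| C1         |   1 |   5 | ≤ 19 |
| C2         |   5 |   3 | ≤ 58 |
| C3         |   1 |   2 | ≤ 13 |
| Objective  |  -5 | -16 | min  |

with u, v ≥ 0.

Primal min cᵀx s.t. Ax ≤ b, x ≥ 0  →  Dual max −bᵀy s.t. Aᵀy ≥ −c, y ≥ 0.

Maximize: z = -19y1 - 58y2 - 13y3

Subject to:
  y1 + 5y2 + y3 ≥ 5
  5y1 + 3y2 + 2y3 ≥ 16
  y1, y2, y3 ≥ 0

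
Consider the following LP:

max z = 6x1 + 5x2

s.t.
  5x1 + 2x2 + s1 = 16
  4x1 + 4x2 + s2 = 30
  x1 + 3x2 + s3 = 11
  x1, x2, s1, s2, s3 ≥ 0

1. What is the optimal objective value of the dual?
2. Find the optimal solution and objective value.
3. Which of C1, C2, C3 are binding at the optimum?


1. 27
2. x1 = 2, x2 = 3, z = 27
3. C1, C3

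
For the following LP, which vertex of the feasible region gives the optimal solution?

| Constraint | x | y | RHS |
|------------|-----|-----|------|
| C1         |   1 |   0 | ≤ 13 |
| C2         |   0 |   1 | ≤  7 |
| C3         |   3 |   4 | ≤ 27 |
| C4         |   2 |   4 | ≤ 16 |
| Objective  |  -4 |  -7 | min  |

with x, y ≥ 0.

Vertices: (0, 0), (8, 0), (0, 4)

Evaluate the objective at each vertex of the feasible region:
  z(0, 0) = 0
  z(8, 0) = -32  ←
  z(0, 4) = -28
The minimum is at x = 8, y = 0.

(8, 0)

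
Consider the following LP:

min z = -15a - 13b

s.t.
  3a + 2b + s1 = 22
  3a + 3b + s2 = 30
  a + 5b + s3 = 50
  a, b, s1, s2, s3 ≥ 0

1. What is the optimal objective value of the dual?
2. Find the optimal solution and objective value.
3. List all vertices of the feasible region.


1. -134
2. a = 2, b = 8, z = -134
3. (0, 0), (7.333, 0), (2, 8), (0, 10)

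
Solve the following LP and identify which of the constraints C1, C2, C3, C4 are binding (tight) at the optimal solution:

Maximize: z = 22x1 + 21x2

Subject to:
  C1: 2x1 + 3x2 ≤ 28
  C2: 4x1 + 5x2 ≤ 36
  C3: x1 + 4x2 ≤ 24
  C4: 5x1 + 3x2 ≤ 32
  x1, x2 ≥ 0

At x1 = 4, x2 = 4, compute slack b - a·x for each constraint:
  C1: 28 − 20 = 8  (slack)
  C2: 36 − 36 = 0  (binding)
  C3: 24 − 20 = 4  (slack)
  C4: 32 − 32 = 0  (binding)

Optimal: x1 = 4, x2 = 4
Binding: C2, C4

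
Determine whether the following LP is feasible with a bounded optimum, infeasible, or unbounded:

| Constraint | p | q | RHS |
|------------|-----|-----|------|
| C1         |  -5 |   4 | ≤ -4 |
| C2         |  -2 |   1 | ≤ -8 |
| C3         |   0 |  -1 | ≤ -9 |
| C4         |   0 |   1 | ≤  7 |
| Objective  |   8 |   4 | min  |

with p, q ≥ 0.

Infeasible (no feasible solution exists)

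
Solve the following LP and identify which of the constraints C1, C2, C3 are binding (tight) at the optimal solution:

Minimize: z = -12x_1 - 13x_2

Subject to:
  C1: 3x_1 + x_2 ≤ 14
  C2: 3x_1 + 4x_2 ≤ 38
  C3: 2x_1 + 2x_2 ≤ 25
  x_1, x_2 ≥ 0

At x_1 = 2, x_2 = 8, compute slack b - a·x for each constraint:
  C1: 14 − 14 = 0  (binding)
  C2: 38 − 38 = 0  (binding)
  C3: 25 − 20 = 5  (slack)

Optimal: x_1 = 2, x_2 = 8
Binding: C1, C2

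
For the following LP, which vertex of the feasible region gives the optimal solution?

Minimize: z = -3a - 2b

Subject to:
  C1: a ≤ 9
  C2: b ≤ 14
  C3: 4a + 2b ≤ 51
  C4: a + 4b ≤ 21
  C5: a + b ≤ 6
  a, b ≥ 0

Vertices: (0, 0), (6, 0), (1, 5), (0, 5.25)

Evaluate the objective at each vertex of the feasible region:
  z(0, 0) = 0
  z(6, 0) = -18  ←
  z(1, 5) = -13
  z(0, 5.25) = -10.5
The minimum is at a = 6, b = 0.

(6, 0)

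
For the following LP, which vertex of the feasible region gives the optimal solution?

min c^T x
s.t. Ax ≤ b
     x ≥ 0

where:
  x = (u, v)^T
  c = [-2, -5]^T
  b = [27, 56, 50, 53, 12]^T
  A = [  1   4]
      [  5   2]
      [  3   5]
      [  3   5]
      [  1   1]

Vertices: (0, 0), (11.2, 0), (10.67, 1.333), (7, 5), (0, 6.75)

Evaluate the objective at each vertex of the feasible region:
  z(0, 0) = 0
  z(11.2, 0) = -22.4
  z(10.67, 1.333) = -28
  z(7, 5) = -39  ←
  z(0, 6.75) = -33.75
The minimum is at u = 7, v = 5.

(7, 5)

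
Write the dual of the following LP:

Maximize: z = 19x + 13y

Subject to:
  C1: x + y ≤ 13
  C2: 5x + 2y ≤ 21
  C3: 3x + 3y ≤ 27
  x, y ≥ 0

Primal max cᵀx s.t. Ax ≤ b, x ≥ 0  →  Dual min bᵀy s.t. Aᵀy ≥ c, y ≥ 0.

Minimize: z = 13y1 + 21y2 + 27y3

Subject to:
  y1 + 5y2 + 3y3 ≥ 19
  y1 + 2y2 + 3y3 ≥ 13
  y1, y2, y3 ≥ 0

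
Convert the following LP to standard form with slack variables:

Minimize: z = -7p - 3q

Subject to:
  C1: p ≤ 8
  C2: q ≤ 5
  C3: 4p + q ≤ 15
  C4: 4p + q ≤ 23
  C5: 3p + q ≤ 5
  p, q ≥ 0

min z = -7p - 3q

s.t.
  p + s1 = 8
  q + s2 = 5
  4p + q + s3 = 15
  4p + q + s4 = 23
  3p + q + s5 = 5
  p, q, s1, s2, s3, s4, s5 ≥ 0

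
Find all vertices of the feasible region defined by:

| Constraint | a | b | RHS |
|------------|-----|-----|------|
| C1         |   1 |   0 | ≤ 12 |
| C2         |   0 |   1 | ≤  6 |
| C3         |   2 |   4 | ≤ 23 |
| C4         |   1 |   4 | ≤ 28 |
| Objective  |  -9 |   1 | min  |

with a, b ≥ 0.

(0, 0), (11.5, 0), (0, 5.75)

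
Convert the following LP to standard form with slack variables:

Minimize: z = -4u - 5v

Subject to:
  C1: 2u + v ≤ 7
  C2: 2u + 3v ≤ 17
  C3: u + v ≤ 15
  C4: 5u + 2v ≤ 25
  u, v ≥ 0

min z = -4u - 5v

s.t.
  2u + v + s1 = 7
  2u + 3v + s2 = 17
  u + v + s3 = 15
  5u + 2v + s4 = 25
  u, v, s1, s2, s3, s4 ≥ 0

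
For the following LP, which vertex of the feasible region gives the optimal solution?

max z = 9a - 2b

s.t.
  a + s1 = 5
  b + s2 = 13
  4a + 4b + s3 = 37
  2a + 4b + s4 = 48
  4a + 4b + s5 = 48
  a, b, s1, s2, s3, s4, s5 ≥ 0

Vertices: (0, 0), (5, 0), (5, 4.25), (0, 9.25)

Evaluate the objective at each vertex of the feasible region:
  z(0, 0) = 0
  z(5, 0) = 45  ←
  z(5, 4.25) = 36.5
  z(0, 9.25) = -18.5
The maximum is at a = 5, b = 0.

(5, 0)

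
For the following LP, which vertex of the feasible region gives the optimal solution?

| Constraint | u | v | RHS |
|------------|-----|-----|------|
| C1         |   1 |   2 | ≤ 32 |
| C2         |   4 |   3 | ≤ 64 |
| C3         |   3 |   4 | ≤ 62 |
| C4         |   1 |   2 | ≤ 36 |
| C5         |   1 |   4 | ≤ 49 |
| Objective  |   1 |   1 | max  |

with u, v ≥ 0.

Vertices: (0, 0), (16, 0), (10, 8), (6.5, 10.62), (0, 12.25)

Evaluate the objective at each vertex of the feasible region:
  z(0, 0) = 0
  z(16, 0) = 16
  z(10, 8) = 18  ←
  z(6.5, 10.62) = 17.12
  z(0, 12.25) = 12.25
The maximum is at u = 10, v = 8.

(10, 8)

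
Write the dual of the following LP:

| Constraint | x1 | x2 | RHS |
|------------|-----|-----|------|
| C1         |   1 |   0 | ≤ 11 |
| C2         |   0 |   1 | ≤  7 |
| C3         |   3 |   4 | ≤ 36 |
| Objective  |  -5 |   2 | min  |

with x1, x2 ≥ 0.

Primal min cᵀx s.t. Ax ≤ b, x ≥ 0  →  Dual max −bᵀy s.t. Aᵀy ≥ −c, y ≥ 0.

Maximize: z = -11y1 - 7y2 - 36y3

Subject to:
  y1 + 3y3 ≥ 5
  y2 + 4y3 ≥ -2
  y1, y2, y3 ≥ 0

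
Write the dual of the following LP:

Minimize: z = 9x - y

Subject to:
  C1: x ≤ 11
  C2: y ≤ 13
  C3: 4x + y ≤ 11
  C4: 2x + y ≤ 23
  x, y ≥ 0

Primal min cᵀx s.t. Ax ≤ b, x ≥ 0  →  Dual max −bᵀy s.t. Aᵀy ≥ −c, y ≥ 0.

Maximize: z = -11y1 - 13y2 - 11y3 - 23y4

Subject to:
  y1 + 4y3 + 2y4 ≥ -9
  y2 + y3 + y4 ≥ 1
  y1, y2, y3, y4 ≥ 0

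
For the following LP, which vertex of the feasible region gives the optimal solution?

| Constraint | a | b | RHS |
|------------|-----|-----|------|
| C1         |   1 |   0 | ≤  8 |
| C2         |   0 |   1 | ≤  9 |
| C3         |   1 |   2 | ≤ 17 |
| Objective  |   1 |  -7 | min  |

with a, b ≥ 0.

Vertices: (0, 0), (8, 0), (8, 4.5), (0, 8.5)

Evaluate the objective at each vertex of the feasible region:
  z(0, 0) = 0
  z(8, 0) = 8
  z(8, 4.5) = -23.5
  z(0, 8.5) = -59.5  ←
The minimum is at a = 0, b = 8.5.

(0, 8.5)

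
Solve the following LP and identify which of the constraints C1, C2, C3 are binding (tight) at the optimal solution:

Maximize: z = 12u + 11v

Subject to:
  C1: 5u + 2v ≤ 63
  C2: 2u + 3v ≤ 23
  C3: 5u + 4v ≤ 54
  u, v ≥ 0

At u = 10, v = 1, compute slack b - a·x for each constraint:
  C1: 63 − 52 = 11  (slack)
  C2: 23 − 23 = 0  (binding)
  C3: 54 − 54 = 0  (binding)

Optimal: u = 10, v = 1
Binding: C2, C3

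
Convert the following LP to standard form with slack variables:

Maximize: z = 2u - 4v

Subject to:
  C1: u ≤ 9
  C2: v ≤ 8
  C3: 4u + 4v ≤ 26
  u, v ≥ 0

max z = 2u - 4v

s.t.
  u + s1 = 9
  v + s2 = 8
  4u + 4v + s3 = 26
  u, v, s1, s2, s3 ≥ 0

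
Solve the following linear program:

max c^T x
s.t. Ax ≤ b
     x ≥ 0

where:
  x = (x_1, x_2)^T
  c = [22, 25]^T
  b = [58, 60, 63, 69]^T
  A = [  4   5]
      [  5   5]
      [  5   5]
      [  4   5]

Evaluate the objective at each vertex of the feasible region:
  z(0, 0) = 0
  z(12, 0) = 264
  z(2, 10) = 294  ←
  z(0, 11.6) = 290
The maximum is at x_1 = 2, x_2 = 10.

x_1 = 2, x_2 = 10, z = 294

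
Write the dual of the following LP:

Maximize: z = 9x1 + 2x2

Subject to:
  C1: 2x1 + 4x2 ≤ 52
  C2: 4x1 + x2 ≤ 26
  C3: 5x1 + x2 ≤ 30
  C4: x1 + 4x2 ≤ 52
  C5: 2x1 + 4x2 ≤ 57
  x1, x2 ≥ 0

Primal max cᵀx s.t. Ax ≤ b, x ≥ 0  →  Dual min bᵀy s.t. Aᵀy ≥ c, y ≥ 0.

Minimize: z = 52y1 + 26y2 + 30y3 + 52y4 + 57y5

Subject to:
  2y1 + 4y2 + 5y3 + y4 + 2y5 ≥ 9
  4y1 + y2 + y3 + 4y4 + 4y5 ≥ 2
  y1, y2, y3, y4, y5 ≥ 0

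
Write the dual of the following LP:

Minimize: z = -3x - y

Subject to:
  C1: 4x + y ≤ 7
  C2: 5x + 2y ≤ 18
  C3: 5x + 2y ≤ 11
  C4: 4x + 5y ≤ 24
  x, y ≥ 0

Primal min cᵀx s.t. Ax ≤ b, x ≥ 0  →  Dual max −bᵀy s.t. Aᵀy ≥ −c, y ≥ 0.

Maximize: z = -7y1 - 18y2 - 11y3 - 24y4

Subject to:
  4y1 + 5y2 + 5y3 + 4y4 ≥ 3
  y1 + 2y2 + 2y3 + 5y4 ≥ 1
  y1, y2, y3, y4 ≥ 0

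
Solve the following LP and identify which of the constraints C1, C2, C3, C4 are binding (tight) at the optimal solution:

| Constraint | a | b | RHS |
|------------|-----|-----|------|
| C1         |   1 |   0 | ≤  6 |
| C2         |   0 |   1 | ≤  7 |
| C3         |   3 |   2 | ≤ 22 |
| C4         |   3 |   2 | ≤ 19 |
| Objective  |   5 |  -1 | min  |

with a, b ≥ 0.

At a = 0, b = 7, compute slack b - a·x for each constraint:
  C1: 6 − 0 = 6  (slack)
  C2: 7 − 7 = 0  (binding)
  C3: 22 − 14 = 8  (slack)
  C4: 19 − 14 = 5  (slack)

Optimal: a = 0, b = 7
Binding: C2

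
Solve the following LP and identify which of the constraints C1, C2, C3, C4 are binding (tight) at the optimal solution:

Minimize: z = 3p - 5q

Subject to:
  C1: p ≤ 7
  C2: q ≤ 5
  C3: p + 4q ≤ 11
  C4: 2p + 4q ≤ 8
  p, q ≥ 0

At p = 0, q = 2, compute slack b - a·x for each constraint:
  C1: 7 − 0 = 7  (slack)
  C2: 5 − 2 = 3  (slack)
  C3: 11 − 8 = 3  (slack)
  C4: 8 − 8 = 0  (binding)

Optimal: p = 0, q = 2
Binding: C4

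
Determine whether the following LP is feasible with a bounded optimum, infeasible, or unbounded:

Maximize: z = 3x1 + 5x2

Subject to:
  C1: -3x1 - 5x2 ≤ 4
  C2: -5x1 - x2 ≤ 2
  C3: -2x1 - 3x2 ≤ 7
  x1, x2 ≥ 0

Unbounded (objective can increase without bound)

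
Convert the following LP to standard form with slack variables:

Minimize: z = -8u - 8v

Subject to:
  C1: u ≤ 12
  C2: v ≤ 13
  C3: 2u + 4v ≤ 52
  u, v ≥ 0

min z = -8u - 8v

s.t.
  u + s1 = 12
  v + s2 = 13
  2u + 4v + s3 = 52
  u, v, s1, s2, s3 ≥ 0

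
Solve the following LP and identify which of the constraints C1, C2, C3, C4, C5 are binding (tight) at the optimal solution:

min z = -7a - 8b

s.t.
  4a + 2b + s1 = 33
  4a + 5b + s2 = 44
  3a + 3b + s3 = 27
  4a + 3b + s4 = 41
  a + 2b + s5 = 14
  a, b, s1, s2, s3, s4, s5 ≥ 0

At a = 4, b = 5, compute slack b - a·x for each constraint:
  C1: 33 − 26 = 7  (slack)
  C2: 44 − 41 = 3  (slack)
  C3: 27 − 27 = 0  (binding)
  C4: 41 − 31 = 10  (slack)
  C5: 14 − 14 = 0  (binding)

Optimal: a = 4, b = 5
Binding: C3, C5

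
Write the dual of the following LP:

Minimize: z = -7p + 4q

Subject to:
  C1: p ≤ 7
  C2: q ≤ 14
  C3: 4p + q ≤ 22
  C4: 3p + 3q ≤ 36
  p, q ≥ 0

Primal min cᵀx s.t. Ax ≤ b, x ≥ 0  →  Dual max −bᵀy s.t. Aᵀy ≥ −c, y ≥ 0.

Maximize: z = -7y1 - 14y2 - 22y3 - 36y4

Subject to:
  y1 + 4y3 + 3y4 ≥ 7
  y2 + y3 + 3y4 ≥ -4
  y1, y2, y3, y4 ≥ 0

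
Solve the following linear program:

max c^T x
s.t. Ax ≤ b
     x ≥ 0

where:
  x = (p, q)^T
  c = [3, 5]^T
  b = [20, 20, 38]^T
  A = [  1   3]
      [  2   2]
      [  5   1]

Evaluate the objective at each vertex of the feasible region:
  z(0, 0) = 0
  z(7.6, 0) = 22.8
  z(7, 3) = 36
  z(5, 5) = 40  ←
  z(0, 6.667) = 33.33
The maximum is at p = 5, q = 5.

p = 5, q = 5, z = 40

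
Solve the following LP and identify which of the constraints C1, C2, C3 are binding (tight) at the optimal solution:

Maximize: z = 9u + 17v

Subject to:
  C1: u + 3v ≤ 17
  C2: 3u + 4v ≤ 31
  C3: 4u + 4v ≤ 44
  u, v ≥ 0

At u = 5, v = 4, compute slack b - a·x for each constraint:
  C1: 17 − 17 = 0  (binding)
  C2: 31 − 31 = 0  (binding)
  C3: 44 − 36 = 8  (slack)

Optimal: u = 5, v = 4
Binding: C1, C2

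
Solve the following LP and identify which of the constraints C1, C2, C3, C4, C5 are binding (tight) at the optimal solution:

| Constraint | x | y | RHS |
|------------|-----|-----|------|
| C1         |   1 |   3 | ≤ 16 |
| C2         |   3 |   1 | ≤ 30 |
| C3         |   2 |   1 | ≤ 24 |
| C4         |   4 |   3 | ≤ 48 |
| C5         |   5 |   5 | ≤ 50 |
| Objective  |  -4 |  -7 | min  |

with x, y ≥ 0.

At x = 7, y = 3, compute slack b - a·x for each constraint:
  C1: 16 − 16 = 0  (binding)
  C2: 30 − 24 = 6  (slack)
  C3: 24 − 17 = 7  (slack)
  C4: 48 − 37 = 11  (slack)
  C5: 50 − 50 = 0  (binding)

Optimal: x = 7, y = 3
Binding: C1, C5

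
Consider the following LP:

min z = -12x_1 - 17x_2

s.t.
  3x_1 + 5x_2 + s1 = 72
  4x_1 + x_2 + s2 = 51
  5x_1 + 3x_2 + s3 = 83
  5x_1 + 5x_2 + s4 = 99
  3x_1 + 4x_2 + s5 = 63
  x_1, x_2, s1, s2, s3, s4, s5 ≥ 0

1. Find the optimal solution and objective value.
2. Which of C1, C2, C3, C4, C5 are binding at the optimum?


1. x_1 = 9, x_2 = 9, z = -261
2. C1, C5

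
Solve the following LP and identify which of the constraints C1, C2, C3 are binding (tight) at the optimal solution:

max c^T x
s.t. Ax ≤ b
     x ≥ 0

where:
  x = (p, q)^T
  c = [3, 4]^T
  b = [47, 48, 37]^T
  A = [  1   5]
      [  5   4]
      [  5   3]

At p = 2, q = 9, compute slack b - a·x for each constraint:
  C1: 47 − 47 = 0  (binding)
  C2: 48 − 46 = 2  (slack)
  C3: 37 − 37 = 0  (binding)

Optimal: p = 2, q = 9
Binding: C1, C3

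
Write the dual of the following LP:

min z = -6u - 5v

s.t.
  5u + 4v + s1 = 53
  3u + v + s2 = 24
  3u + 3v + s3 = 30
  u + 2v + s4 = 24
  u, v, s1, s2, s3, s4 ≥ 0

Primal min cᵀx s.t. Ax ≤ b, x ≥ 0  →  Dual max −bᵀy s.t. Aᵀy ≥ −c, y ≥ 0.

Maximize: z = -53y1 - 24y2 - 30y3 - 24y4

Subject to:
  5y1 + 3y2 + 3y3 + y4 ≥ 6
  4y1 + y2 + 3y3 + 2y4 ≥ 5
  y1, y2, y3, y4 ≥ 0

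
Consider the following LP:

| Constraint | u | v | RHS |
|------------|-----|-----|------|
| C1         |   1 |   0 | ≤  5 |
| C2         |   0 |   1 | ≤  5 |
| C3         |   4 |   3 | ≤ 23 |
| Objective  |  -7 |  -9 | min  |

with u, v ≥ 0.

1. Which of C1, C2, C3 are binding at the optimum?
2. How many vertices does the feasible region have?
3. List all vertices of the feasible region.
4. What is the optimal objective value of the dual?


1. C2, C3
2. 5
3. (0, 0), (5, 0), (5, 1), (2, 5), (0, 5)
4. -59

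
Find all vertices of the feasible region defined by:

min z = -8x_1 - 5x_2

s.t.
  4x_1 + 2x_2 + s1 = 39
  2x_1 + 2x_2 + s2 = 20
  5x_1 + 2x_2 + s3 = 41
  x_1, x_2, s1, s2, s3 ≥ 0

(0, 0), (8.2, 0), (7, 3), (0, 10)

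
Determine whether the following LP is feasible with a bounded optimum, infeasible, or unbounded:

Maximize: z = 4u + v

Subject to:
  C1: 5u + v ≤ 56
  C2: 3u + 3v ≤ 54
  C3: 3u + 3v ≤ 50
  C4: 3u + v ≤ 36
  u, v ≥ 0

Feasible with a bounded optimal solution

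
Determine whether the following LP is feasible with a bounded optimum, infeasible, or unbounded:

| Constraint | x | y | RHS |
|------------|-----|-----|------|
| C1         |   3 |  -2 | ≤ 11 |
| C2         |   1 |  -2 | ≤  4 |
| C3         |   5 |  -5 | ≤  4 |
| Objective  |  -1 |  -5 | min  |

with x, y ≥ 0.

Unbounded (objective can decrease without bound)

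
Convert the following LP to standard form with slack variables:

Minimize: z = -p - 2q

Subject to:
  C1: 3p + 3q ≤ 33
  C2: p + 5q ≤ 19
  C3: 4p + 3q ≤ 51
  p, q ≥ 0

min z = -p - 2q

s.t.
  3p + 3q + s1 = 33
  p + 5q + s2 = 19
  4p + 3q + s3 = 51
  p, q, s1, s2, s3 ≥ 0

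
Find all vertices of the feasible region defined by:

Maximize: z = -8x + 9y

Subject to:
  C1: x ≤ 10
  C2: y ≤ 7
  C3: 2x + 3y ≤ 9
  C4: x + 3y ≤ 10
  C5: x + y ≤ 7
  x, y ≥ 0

(0, 0), (4.5, 0), (0, 3)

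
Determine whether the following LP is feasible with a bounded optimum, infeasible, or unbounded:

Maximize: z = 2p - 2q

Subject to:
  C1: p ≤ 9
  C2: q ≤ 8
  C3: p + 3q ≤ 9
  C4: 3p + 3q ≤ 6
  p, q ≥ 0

Feasible with a bounded optimal solution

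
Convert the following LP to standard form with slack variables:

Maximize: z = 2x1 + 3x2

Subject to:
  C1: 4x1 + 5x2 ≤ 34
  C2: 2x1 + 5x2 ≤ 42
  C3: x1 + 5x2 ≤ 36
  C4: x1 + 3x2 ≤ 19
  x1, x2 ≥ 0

max z = 2x1 + 3x2

s.t.
  4x1 + 5x2 + s1 = 34
  2x1 + 5x2 + s2 = 42
  x1 + 5x2 + s3 = 36
  x1 + 3x2 + s4 = 19
  x1, x2, s1, s2, s3, s4 ≥ 0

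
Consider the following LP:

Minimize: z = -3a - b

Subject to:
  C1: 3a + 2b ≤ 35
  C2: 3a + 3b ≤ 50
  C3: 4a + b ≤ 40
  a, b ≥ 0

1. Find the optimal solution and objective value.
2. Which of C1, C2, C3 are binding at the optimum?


1. a = 9, b = 4, z = -31
2. C1, C3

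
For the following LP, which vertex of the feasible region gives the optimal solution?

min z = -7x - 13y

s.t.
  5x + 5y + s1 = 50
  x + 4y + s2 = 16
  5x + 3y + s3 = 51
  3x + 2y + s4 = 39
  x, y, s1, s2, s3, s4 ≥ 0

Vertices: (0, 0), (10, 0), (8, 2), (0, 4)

Evaluate the objective at each vertex of the feasible region:
  z(0, 0) = 0
  z(10, 0) = -70
  z(8, 2) = -82  ←
  z(0, 4) = -52
The minimum is at x = 8, y = 2.

(8, 2)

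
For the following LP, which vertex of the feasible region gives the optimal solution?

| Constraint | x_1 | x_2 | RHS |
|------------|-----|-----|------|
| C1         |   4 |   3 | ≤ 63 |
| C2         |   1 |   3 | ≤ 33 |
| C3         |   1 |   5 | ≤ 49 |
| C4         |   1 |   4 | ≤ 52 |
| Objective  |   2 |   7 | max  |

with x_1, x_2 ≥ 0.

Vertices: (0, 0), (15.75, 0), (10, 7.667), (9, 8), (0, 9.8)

Evaluate the objective at each vertex of the feasible region:
  z(0, 0) = 0
  z(15.75, 0) = 31.5
  z(10, 7.667) = 73.67
  z(9, 8) = 74  ←
  z(0, 9.8) = 68.6
The maximum is at x_1 = 9, x_2 = 8.

(9, 8)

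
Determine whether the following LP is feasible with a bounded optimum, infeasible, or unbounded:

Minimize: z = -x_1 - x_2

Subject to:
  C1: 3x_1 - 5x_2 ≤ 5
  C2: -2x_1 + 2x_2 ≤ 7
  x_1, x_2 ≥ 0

Unbounded (objective can decrease without bound)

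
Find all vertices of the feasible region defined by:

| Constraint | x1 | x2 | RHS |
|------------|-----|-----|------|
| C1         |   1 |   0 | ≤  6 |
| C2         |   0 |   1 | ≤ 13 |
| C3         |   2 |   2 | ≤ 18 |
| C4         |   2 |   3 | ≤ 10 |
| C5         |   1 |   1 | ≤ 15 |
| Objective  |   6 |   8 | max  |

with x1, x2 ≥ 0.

(0, 0), (5, 0), (0, 3.333)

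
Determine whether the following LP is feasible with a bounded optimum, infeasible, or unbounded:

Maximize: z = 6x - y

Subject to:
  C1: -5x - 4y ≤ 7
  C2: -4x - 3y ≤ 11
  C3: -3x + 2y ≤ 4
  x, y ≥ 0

Unbounded (objective can increase without bound)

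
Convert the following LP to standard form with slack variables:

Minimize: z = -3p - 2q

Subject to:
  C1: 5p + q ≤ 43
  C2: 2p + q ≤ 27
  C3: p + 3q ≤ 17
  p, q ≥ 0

min z = -3p - 2q

s.t.
  5p + q + s1 = 43
  2p + q + s2 = 27
  p + 3q + s3 = 17
  p, q, s1, s2, s3 ≥ 0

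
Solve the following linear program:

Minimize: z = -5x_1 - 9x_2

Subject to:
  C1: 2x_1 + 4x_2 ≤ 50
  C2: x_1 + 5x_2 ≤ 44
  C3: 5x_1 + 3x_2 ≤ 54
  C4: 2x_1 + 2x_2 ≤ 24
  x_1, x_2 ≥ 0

Evaluate the objective at each vertex of the feasible region:
  z(0, 0) = 0
  z(10.8, 0) = -54
  z(9, 3) = -72
  z(4, 8) = -92  ←
  z(0, 8.8) = -79.2
The minimum is at x_1 = 4, x_2 = 8.

x_1 = 4, x_2 = 8, z = -92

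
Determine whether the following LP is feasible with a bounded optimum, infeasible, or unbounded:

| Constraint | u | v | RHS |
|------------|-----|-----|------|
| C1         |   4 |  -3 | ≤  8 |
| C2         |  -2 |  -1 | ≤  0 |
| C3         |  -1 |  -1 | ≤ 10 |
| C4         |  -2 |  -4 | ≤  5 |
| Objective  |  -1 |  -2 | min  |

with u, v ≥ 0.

Unbounded (objective can decrease without bound)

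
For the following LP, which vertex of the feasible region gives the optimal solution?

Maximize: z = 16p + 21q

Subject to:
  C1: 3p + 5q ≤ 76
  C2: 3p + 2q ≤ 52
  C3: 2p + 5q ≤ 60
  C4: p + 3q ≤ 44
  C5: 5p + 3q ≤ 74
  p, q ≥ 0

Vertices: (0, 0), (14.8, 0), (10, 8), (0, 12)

Evaluate the objective at each vertex of the feasible region:
  z(0, 0) = 0
  z(14.8, 0) = 236.8
  z(10, 8) = 328  ←
  z(0, 12) = 252
The maximum is at p = 10, q = 8.

(10, 8)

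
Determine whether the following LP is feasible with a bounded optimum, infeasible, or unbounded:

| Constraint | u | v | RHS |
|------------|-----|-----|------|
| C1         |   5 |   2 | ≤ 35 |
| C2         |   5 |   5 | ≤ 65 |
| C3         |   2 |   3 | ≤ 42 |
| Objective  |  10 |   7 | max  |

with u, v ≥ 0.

Feasible with a bounded optimal solution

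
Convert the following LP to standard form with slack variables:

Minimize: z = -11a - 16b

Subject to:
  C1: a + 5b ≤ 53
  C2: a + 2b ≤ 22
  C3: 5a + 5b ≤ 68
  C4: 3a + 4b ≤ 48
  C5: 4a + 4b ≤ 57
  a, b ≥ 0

min z = -11a - 16b

s.t.
  a + 5b + s1 = 53
  a + 2b + s2 = 22
  5a + 5b + s3 = 68
  3a + 4b + s4 = 48
  4a + 4b + s5 = 57
  a, b, s1, s2, s3, s4, s5 ≥ 0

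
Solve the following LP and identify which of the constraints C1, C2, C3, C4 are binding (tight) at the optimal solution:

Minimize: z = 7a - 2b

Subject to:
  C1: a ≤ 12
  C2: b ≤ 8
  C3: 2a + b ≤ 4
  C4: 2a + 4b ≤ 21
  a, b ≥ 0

At a = 0, b = 4, compute slack b - a·x for each constraint:
  C1: 12 − 0 = 12  (slack)
  C2: 8 − 4 = 4  (slack)
  C3: 4 − 4 = 0  (binding)
  C4: 21 − 16 = 5  (slack)

Optimal: a = 0, b = 4
Binding: C3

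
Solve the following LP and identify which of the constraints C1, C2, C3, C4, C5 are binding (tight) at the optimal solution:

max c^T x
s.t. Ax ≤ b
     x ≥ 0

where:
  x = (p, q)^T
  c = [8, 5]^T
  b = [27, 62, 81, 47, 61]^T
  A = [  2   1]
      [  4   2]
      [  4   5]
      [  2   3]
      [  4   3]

At p = 10, q = 7, compute slack b - a·x for each constraint:
  C1: 27 − 27 = 0  (binding)
  C2: 62 − 54 = 8  (slack)
  C3: 81 − 75 = 6  (slack)
  C4: 47 − 41 = 6  (slack)
  C5: 61 − 61 = 0  (binding)

Optimal: p = 10, q = 7
Binding: C1, C5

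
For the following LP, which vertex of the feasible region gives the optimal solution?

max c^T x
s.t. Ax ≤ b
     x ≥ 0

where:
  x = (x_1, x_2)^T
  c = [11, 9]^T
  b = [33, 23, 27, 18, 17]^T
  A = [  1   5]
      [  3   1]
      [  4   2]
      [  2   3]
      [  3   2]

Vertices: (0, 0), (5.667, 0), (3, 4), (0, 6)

Evaluate the objective at each vertex of the feasible region:
  z(0, 0) = 0
  z(5.667, 0) = 62.33
  z(3, 4) = 69  ←
  z(0, 6) = 54
The maximum is at x_1 = 3, x_2 = 4.

(3, 4)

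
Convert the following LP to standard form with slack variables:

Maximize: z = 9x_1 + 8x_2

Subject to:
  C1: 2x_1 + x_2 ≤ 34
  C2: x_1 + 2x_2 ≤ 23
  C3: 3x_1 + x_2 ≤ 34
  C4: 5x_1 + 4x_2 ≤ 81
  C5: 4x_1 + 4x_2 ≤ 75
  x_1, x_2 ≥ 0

max z = 9x_1 + 8x_2

s.t.
  2x_1 + x_2 + s1 = 34
  x_1 + 2x_2 + s2 = 23
  3x_1 + x_2 + s3 = 34
  5x_1 + 4x_2 + s4 = 81
  4x_1 + 4x_2 + s5 = 75
  x_1, x_2, s1, s2, s3, s4, s5 ≥ 0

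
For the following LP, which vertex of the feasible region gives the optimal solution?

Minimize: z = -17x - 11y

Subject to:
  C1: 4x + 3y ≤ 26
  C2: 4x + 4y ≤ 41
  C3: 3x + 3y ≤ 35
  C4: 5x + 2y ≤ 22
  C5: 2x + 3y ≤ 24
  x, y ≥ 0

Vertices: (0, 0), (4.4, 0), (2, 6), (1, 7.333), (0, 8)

Evaluate the objective at each vertex of the feasible region:
  z(0, 0) = 0
  z(4.4, 0) = -74.8
  z(2, 6) = -100  ←
  z(1, 7.333) = -97.67
  z(0, 8) = -88
The minimum is at x = 2, y = 6.

(2, 6)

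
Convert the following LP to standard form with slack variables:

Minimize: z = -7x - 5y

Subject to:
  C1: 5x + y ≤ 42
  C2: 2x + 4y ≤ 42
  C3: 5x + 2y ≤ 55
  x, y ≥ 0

min z = -7x - 5y

s.t.
  5x + y + s1 = 42
  2x + 4y + s2 = 42
  5x + 2y + s3 = 55
  x, y, s1, s2, s3 ≥ 0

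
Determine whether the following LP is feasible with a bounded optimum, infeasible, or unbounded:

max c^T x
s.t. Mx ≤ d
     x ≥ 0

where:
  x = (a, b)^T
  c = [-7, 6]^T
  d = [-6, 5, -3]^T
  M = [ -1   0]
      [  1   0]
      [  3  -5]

Infeasible (no feasible solution exists)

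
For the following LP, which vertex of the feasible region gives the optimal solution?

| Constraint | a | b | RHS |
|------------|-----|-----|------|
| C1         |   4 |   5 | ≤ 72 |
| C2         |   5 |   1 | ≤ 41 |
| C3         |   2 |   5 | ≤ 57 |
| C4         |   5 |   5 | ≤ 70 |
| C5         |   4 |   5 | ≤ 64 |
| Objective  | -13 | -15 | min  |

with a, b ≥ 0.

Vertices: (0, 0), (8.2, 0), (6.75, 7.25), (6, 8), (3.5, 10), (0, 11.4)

Evaluate the objective at each vertex of the feasible region:
  z(0, 0) = 0
  z(8.2, 0) = -106.6
  z(6.75, 7.25) = -196.5
  z(6, 8) = -198  ←
  z(3.5, 10) = -195.5
  z(0, 11.4) = -171
The minimum is at a = 6, b = 8.

(6, 8)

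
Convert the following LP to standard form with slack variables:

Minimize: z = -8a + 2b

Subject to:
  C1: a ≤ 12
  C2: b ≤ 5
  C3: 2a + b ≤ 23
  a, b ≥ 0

min z = -8a + 2b

s.t.
  a + s1 = 12
  b + s2 = 5
  2a + b + s3 = 23
  a, b, s1, s2, s3 ≥ 0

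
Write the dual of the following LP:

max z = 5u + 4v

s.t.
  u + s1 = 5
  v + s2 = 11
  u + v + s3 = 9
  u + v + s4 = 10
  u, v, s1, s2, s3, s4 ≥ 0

Primal max cᵀx s.t. Ax ≤ b, x ≥ 0  →  Dual min bᵀy s.t. Aᵀy ≥ c, y ≥ 0.

Minimize: z = 5y1 + 11y2 + 9y3 + 10y4

Subject to:
  y1 + y3 + y4 ≥ 5
  y2 + y3 + y4 ≥ 4
  y1, y2, y3, y4 ≥ 0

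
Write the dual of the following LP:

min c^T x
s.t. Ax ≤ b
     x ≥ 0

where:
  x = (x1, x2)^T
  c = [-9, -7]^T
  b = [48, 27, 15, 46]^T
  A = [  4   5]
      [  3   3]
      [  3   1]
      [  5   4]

Primal min cᵀx s.t. Ax ≤ b, x ≥ 0  →  Dual max −bᵀy s.t. Aᵀy ≥ −c, y ≥ 0.

Maximize: z = -48y1 - 27y2 - 15y3 - 46y4

Subject to:
  4y1 + 3y2 + 3y3 + 5y4 ≥ 9
  5y1 + 3y2 + y3 + 4y4 ≥ 7
  y1, y2, y3, y4 ≥ 0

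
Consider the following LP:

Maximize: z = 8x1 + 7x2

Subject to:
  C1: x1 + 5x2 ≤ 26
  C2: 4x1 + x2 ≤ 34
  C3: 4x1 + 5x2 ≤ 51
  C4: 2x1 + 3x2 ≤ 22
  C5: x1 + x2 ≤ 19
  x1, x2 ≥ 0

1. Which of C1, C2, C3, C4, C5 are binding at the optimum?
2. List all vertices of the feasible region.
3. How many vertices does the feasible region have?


1. C2, C4
2. (0, 0), (8.5, 0), (8, 2), (4.571, 4.286), (0, 5.2)
3. 5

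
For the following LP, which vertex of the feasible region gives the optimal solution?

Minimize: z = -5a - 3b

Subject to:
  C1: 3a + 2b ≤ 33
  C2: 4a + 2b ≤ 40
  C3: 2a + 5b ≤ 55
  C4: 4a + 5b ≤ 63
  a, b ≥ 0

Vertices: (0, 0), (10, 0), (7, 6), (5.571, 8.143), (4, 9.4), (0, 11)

Evaluate the objective at each vertex of the feasible region:
  z(0, 0) = 0
  z(10, 0) = -50
  z(7, 6) = -53  ←
  z(5.571, 8.143) = -52.29
  z(4, 9.4) = -48.2
  z(0, 11) = -33
The minimum is at a = 7, b = 6.

(7, 6)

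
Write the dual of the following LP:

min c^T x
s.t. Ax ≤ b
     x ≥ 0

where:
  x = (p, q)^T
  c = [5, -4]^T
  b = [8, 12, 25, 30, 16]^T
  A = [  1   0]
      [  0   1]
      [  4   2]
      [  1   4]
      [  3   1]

Primal min cᵀx s.t. Ax ≤ b, x ≥ 0  →  Dual max −bᵀy s.t. Aᵀy ≥ −c, y ≥ 0.

Maximize: z = -8y1 - 12y2 - 25y3 - 30y4 - 16y5

Subject to:
  y1 + 4y3 + y4 + 3y5 ≥ -5
  y2 + 2y3 + 4y4 + y5 ≥ 4
  y1, y2, y3, y4, y5 ≥ 0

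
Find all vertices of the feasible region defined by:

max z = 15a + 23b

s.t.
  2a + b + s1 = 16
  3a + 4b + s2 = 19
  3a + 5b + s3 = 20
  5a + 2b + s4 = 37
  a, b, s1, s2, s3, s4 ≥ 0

(0, 0), (6.333, 0), (5, 1), (0, 4)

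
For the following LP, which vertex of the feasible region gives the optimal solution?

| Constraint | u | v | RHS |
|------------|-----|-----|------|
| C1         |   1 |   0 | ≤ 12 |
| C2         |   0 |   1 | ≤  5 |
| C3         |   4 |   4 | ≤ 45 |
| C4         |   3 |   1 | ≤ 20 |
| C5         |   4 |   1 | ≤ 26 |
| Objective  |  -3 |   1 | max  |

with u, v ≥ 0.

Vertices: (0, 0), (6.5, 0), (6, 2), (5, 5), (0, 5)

Evaluate the objective at each vertex of the feasible region:
  z(0, 0) = 0
  z(6.5, 0) = -19.5
  z(6, 2) = -16
  z(5, 5) = -10
  z(0, 5) = 5  ←
The maximum is at u = 0, v = 5.

(0, 5)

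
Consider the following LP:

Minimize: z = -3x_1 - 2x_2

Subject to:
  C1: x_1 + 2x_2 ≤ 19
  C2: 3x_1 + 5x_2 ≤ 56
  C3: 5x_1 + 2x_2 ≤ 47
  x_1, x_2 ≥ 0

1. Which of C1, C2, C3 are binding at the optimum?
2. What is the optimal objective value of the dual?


1. C1, C3
2. -33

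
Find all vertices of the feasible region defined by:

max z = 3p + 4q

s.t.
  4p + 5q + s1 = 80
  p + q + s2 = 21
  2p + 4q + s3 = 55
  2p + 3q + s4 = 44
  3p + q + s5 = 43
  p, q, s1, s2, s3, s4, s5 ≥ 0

(0, 0), (14.33, 0), (12.27, 6.182), (10, 8), (5.5, 11), (0, 13.75)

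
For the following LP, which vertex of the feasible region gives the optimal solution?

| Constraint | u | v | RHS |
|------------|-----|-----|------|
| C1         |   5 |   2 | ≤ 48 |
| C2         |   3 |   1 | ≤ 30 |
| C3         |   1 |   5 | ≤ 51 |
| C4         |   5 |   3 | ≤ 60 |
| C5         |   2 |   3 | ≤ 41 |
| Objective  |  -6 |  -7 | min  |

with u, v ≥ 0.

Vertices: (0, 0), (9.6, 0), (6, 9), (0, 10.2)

Evaluate the objective at each vertex of the feasible region:
  z(0, 0) = 0
  z(9.6, 0) = -57.6
  z(6, 9) = -99  ←
  z(0, 10.2) = -71.4
The minimum is at u = 6, v = 9.

(6, 9)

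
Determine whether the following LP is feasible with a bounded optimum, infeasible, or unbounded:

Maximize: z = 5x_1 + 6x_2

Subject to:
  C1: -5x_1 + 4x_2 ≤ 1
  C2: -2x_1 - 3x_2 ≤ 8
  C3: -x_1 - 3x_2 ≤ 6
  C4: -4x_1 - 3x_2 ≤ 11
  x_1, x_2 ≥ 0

Unbounded (objective can increase without bound)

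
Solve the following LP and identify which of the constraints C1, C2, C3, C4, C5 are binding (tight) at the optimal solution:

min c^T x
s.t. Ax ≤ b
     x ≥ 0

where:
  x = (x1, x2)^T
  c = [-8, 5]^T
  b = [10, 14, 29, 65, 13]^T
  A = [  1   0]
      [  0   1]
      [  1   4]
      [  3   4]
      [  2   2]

At x1 = 6.5, x2 = 0, compute slack b - a·x for each constraint:
  C1: 10 − 6.5 = 3.5  (slack)
  C2: 14 − 0 = 14  (slack)
  C3: 29 − 6.5 = 22.5  (slack)
  C4: 65 − 19.5 = 45.5  (slack)
  C5: 13 − 13 = 0  (binding)

Optimal: x1 = 6.5, x2 = 0
Binding: C5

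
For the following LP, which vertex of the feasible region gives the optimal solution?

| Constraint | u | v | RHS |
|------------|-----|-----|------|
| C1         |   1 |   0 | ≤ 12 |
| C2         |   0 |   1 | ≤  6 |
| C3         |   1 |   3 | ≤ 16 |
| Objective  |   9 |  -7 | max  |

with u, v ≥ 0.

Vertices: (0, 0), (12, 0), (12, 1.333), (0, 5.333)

Evaluate the objective at each vertex of the feasible region:
  z(0, 0) = 0
  z(12, 0) = 108  ←
  z(12, 1.333) = 98.67
  z(0, 5.333) = -37.33
The maximum is at u = 12, v = 0.

(12, 0)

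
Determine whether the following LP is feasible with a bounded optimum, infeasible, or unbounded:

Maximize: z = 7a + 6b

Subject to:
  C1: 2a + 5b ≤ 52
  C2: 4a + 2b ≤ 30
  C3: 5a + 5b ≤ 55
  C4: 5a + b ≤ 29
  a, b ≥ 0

Feasible with a bounded optimal solution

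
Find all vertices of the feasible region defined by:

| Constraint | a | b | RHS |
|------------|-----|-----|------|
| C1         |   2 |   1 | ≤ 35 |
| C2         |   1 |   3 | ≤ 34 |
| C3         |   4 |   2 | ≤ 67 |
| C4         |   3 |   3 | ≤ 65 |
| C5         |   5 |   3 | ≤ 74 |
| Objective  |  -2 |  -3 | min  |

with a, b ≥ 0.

(0, 0), (14.8, 0), (10, 8), (0, 11.33)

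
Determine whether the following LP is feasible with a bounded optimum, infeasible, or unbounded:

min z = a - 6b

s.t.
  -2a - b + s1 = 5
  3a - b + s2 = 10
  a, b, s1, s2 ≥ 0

Unbounded (objective can decrease without bound)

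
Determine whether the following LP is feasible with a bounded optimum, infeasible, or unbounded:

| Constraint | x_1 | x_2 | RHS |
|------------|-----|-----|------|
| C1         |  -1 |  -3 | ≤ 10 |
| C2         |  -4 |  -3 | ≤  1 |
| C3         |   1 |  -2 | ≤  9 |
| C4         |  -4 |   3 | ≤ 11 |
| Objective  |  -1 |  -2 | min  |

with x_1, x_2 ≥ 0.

Unbounded (objective can decrease without bound)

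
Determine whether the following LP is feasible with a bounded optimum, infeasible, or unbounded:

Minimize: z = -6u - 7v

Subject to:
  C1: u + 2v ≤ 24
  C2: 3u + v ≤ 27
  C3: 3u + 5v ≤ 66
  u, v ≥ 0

Feasible with a bounded optimal solution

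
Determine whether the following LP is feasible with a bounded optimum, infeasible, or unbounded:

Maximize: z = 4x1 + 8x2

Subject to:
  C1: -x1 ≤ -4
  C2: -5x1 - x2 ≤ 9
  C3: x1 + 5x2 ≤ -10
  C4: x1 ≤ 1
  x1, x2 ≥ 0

Infeasible (no feasible solution exists)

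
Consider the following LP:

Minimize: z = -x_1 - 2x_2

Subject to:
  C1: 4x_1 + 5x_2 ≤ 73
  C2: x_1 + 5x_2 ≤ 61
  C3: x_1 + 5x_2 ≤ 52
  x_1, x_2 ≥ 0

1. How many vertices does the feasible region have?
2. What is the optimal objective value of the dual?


1. 4
2. -25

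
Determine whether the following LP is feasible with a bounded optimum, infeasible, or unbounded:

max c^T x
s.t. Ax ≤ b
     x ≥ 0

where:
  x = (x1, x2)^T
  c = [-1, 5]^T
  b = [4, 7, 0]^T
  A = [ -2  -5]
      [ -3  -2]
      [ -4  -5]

Unbounded (objective can increase without bound)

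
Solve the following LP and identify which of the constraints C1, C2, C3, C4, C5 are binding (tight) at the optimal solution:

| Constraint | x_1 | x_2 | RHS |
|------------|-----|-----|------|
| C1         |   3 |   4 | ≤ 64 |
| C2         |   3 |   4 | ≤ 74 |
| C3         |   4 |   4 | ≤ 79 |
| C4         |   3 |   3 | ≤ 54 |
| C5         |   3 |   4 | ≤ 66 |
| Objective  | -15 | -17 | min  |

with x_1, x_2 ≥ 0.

At x_1 = 8, x_2 = 10, compute slack b - a·x for each constraint:
  C1: 64 − 64 = 0  (binding)
  C2: 74 − 64 = 10  (slack)
  C3: 79 − 72 = 7  (slack)
  C4: 54 − 54 = 0  (binding)
  C5: 66 − 64 = 2  (slack)

Optimal: x_1 = 8, x_2 = 10
Binding: C1, C4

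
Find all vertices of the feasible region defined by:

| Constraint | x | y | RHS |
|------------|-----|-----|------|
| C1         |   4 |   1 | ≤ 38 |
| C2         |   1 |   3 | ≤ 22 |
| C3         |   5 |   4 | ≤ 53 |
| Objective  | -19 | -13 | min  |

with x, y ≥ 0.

(0, 0), (9.5, 0), (9, 2), (6.455, 5.182), (0, 7.333)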